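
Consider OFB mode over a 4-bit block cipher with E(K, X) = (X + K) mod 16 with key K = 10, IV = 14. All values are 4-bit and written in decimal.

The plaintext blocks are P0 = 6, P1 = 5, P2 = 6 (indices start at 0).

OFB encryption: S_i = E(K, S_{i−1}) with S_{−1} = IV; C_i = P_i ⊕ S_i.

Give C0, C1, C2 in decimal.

C0: S = E(K, 14) = 8; 6 ⊕ 8 = 14.
C1: S = E(K, 8) = 2; 5 ⊕ 2 = 7.
C2: S = E(K, 2) = 12; 6 ⊕ 12 = 10.

C0 = 14, C1 = 7, C2 = 10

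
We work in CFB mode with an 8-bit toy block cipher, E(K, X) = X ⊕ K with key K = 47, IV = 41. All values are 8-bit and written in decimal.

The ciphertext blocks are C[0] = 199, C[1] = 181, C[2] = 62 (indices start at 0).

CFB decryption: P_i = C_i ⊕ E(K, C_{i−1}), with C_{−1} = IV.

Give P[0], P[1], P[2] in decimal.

P[0]: E(K, 41) = 6; 199 ⊕ 6 = 193.
P[1]: E(K, 199) = 232; 181 ⊕ 232 = 93.
P[2]: E(K, 181) = 154; 62 ⊕ 154 = 164.

P[0] = 193, P[1] = 93, P[2] = 164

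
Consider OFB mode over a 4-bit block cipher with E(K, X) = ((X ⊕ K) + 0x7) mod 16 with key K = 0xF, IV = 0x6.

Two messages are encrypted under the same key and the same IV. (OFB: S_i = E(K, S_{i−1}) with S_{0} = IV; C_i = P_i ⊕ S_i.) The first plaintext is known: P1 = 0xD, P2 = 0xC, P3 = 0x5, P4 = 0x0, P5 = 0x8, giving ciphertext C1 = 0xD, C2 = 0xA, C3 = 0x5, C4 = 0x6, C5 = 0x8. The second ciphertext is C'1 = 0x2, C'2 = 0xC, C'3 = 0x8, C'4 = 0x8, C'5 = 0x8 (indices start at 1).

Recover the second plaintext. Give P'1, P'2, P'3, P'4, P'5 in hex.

In OFB with a reused IV, both messages share the same keystream S_i, so C_i ⊕ C'_i = P_i ⊕ P'_i and thus P'_i = P_i ⊕ C_i ⊕ C'_i.
P'1: 0xD ⊕ 0xD ⊕ 0x2 = 0x2.
P'2: 0xC ⊕ 0xA ⊕ 0xC = 0xA.
P'3: 0x5 ⊕ 0x5 ⊕ 0x8 = 0x8.
P'4: 0x0 ⊕ 0x6 ⊕ 0x8 = 0xE.
P'5: 0x8 ⊕ 0x8 ⊕ 0x8 = 0x8.

P'1 = 0x2, P'2 = 0xA, P'3 = 0x8, P'4 = 0xE, P'5 = 0x8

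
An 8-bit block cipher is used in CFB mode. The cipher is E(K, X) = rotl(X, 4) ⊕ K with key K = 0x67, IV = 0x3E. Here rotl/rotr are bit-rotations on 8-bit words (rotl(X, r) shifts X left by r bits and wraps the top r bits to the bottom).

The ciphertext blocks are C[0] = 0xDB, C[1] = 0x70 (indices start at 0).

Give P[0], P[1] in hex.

CFB decryption: P_i = C_i ⊕ E(K, C_{i−1}), with C_{−1} = IV.
P[0]: E(K, 0x3E) = 0x84; 0xDB ⊕ 0x84 = 0x5F.
P[1]: E(K, 0xDB) = 0xDA; 0x70 ⊕ 0xDA = 0xAA.

P[0] = 0x5F, P[1] = 0xAA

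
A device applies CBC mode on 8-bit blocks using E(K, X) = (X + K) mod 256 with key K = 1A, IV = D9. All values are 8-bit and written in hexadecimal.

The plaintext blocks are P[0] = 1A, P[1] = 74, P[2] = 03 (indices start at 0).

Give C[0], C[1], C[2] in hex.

C[0] = DD, C[1] = C3, C[2] = DA

CBC encryption: C_i = E(K, P_i ⊕ C_{i−1}), with C_{−1} = IV.
C[0]: P[0] ⊕ D9 = C3; E(K, C3) = DD.
C[1]: P[1] ⊕ DD = A9; E(K, A9) = C3.
C[2]: P[2] ⊕ C3 = C0; E(K, C0) = DA.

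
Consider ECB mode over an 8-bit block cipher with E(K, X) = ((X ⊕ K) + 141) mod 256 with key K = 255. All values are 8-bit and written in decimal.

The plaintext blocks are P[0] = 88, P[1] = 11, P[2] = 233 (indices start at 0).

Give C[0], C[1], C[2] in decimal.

C[0] = 52, C[1] = 129, C[2] = 163

ECB encryption: C_i = E(K, P_i).
C[0]: E(K, 88) = 52.
C[1]: E(K, 11) = 129.
C[2]: E(K, 233) = 163.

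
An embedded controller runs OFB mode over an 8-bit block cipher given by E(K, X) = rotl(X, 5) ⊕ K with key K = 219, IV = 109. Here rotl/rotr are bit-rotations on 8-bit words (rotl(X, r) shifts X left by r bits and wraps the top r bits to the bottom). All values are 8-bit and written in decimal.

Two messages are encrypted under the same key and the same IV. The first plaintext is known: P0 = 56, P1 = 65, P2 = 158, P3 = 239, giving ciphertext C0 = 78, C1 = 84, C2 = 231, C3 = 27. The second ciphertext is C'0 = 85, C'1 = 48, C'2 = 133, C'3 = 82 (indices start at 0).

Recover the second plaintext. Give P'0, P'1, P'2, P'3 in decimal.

P'0 = 35, P'1 = 37, P'2 = 252, P'3 = 166

In OFB with a reused IV, both messages share the same keystream S_i, so C_i ⊕ C'_i = P_i ⊕ P'_i and thus P'_i = P_i ⊕ C_i ⊕ C'_i.
P'0: 56 ⊕ 78 ⊕ 85 = 35.
P'1: 65 ⊕ 84 ⊕ 48 = 37.
P'2: 158 ⊕ 231 ⊕ 133 = 252.
P'3: 239 ⊕ 27 ⊕ 82 = 166.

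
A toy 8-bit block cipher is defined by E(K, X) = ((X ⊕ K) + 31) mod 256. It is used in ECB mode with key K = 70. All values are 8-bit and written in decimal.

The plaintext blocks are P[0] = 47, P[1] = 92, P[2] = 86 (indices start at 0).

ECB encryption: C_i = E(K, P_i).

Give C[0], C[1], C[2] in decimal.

C[0]: E(K, 47) = 136.
C[1]: E(K, 92) = 57.
C[2]: E(K, 86) = 47.

C[0] = 136, C[1] = 57, C[2] = 47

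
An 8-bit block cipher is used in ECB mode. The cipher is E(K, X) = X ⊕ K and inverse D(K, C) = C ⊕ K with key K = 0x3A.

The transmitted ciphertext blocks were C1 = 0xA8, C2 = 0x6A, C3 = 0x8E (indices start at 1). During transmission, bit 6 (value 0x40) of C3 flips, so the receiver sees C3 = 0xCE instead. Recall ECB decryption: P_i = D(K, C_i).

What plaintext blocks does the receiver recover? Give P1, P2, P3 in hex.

P1 = 0x92, P2 = 0x50, P3 = 0xF4

Only C3 changed, to 0xCE. In ECB, a change in C_i affects only P_i. Decrypting the received ciphertext:
P1: D(K, 0xA8) = 0x92.
P2: D(K, 0x6A) = 0x50.
P3: D(K, 0xCE) = 0xF4.
Blocks that differ from the original plaintext: P3.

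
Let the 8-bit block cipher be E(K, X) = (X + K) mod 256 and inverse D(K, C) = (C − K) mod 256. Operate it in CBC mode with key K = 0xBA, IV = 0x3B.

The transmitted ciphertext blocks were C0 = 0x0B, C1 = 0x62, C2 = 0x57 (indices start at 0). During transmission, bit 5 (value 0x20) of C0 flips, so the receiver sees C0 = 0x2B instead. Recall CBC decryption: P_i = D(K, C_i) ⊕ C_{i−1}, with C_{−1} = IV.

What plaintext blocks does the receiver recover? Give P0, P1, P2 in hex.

Only C0 changed, to 0x2B. In CBC, a change in C_i garbles P_i and flips the same bit in P_{i+1}. Decrypting the received ciphertext:
P0: D(K, 0x2B) = 0x71; 0x71 ⊕ 0x3B = 0x4A.
P1: D(K, 0x62) = 0xA8; 0xA8 ⊕ 0x2B = 0x83.
P2: D(K, 0x57) = 0x9D; 0x9D ⊕ 0x62 = 0xFF.
Blocks that differ from the original plaintext: P0, P1.

P0 = 0x4A, P1 = 0x83, P2 = 0xFF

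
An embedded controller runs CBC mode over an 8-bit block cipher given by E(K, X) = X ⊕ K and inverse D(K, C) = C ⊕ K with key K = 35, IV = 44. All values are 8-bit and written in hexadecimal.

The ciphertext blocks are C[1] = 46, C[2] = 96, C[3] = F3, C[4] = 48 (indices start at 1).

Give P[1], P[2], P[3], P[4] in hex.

P[1] = 37, P[2] = E5, P[3] = 50, P[4] = 8E

CBC decryption: P_i = D(K, C_i) ⊕ C_{i−1}, with C_{0} = IV.
P[1]: D(K, 46) = 73; 73 ⊕ 44 = 37.
P[2]: D(K, 96) = A3; A3 ⊕ 46 = E5.
P[3]: D(K, F3) = C6; C6 ⊕ 96 = 50.
P[4]: D(K, 48) = 7D; 7D ⊕ F3 = 8E.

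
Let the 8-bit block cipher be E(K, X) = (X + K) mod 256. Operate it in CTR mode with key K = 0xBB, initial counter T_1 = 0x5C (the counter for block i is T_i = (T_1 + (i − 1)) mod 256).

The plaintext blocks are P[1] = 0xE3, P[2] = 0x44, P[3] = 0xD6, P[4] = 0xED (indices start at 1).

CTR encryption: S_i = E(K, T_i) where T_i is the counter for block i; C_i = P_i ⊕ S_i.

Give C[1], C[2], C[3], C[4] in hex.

C[1] = 0xF4, C[2] = 0x5C, C[3] = 0xCF, C[4] = 0xF7

C[1]: T = 0x5C, S = E(K, T) = 0x17; 0xE3 ⊕ 0x17 = 0xF4.
C[2]: T = 0x5D, S = E(K, T) = 0x18; 0x44 ⊕ 0x18 = 0x5C.
C[3]: T = 0x5E, S = E(K, T) = 0x19; 0xD6 ⊕ 0x19 = 0xCF.
C[4]: T = 0x5F, S = E(K, T) = 0x1A; 0xED ⊕ 0x1A = 0xF7.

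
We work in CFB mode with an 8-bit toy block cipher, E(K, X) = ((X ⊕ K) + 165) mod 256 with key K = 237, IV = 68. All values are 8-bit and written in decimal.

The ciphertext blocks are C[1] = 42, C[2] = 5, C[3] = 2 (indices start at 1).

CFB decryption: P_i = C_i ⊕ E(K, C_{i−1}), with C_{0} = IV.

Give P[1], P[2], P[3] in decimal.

P[1] = 100, P[2] = 105, P[3] = 143

P[1]: E(K, 68) = 78; 42 ⊕ 78 = 100.
P[2]: E(K, 42) = 108; 5 ⊕ 108 = 105.
P[3]: E(K, 5) = 141; 2 ⊕ 141 = 143.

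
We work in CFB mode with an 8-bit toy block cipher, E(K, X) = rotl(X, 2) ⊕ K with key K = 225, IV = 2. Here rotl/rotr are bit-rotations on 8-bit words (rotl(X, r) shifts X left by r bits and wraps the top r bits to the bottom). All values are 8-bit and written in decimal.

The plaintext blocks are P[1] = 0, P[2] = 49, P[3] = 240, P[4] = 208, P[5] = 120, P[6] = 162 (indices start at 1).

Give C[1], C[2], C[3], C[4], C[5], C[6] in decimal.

C[1] = 233, C[2] = 119, C[3] = 204, C[4] = 2, C[5] = 145, C[6] = 5

CFB encryption: C_i = P_i ⊕ E(K, C_{i−1}), with C_{0} = IV.
C[1]: E(K, 2) = 233; 0 ⊕ 233 = 233.
C[2]: E(K, 233) = 70; 49 ⊕ 70 = 119.
C[3]: E(K, 119) = 60; 240 ⊕ 60 = 204.
C[4]: E(K, 204) = 210; 208 ⊕ 210 = 2.
C[5]: E(K, 2) = 233; 120 ⊕ 233 = 145.
C[6]: E(K, 145) = 167; 162 ⊕ 167 = 5.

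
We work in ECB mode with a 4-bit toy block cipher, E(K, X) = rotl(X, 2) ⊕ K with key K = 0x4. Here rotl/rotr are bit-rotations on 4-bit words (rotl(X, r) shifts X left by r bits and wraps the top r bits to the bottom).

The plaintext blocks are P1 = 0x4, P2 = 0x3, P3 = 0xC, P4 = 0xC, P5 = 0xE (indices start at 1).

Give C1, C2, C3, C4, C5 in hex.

ECB encryption: C_i = E(K, P_i).
C1: E(K, 0x4) = 0x5.
C2: E(K, 0x3) = 0x8.
C3: E(K, 0xC) = 0x7.
C4: E(K, 0xC) = 0x7.
C5: E(K, 0xE) = 0xF.

C1 = 0x5, C2 = 0x8, C3 = 0x7, C4 = 0x7, C5 = 0xF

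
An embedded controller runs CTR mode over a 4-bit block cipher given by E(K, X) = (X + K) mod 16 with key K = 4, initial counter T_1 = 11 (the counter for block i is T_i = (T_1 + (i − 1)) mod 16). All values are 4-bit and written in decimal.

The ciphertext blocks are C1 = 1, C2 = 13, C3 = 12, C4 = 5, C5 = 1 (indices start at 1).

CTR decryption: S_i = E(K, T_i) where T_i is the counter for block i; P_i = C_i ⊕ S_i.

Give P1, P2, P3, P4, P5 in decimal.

P1 = 14, P2 = 13, P3 = 13, P4 = 7, P5 = 2

P1: T = 11, S = E(K, T) = 15; 1 ⊕ 15 = 14.
P2: T = 12, S = E(K, T) = 0; 13 ⊕ 0 = 13.
P3: T = 13, S = E(K, T) = 1; 12 ⊕ 1 = 13.
P4: T = 14, S = E(K, T) = 2; 5 ⊕ 2 = 7.
P5: T = 15, S = E(K, T) = 3; 1 ⊕ 3 = 2.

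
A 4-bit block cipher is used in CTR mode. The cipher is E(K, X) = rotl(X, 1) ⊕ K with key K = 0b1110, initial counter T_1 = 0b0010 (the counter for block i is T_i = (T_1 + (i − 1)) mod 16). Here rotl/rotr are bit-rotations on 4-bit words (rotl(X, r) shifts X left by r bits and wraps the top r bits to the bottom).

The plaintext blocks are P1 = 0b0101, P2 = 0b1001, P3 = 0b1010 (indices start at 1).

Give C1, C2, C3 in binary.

C1 = 0b1111, C2 = 0b0001, C3 = 0b1100

CTR encryption: S_i = E(K, T_i) where T_i is the counter for block i; C_i = P_i ⊕ S_i.
C1: T = 0b0010, S = E(K, T) = 0b1010; 0b0101 ⊕ 0b1010 = 0b1111.
C2: T = 0b0011, S = E(K, T) = 0b1000; 0b1001 ⊕ 0b1000 = 0b0001.
C3: T = 0b0100, S = E(K, T) = 0b0110; 0b1010 ⊕ 0b0110 = 0b1100.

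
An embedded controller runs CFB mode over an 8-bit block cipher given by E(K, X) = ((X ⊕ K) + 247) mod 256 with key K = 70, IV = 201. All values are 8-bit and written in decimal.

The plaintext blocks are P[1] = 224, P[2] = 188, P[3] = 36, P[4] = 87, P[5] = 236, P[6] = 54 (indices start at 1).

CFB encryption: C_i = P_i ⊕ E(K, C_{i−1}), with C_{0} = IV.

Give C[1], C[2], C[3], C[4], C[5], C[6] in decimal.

C[1]: E(K, 201) = 134; 224 ⊕ 134 = 102.
C[2]: E(K, 102) = 23; 188 ⊕ 23 = 171.
C[3]: E(K, 171) = 228; 36 ⊕ 228 = 192.
C[4]: E(K, 192) = 125; 87 ⊕ 125 = 42.
C[5]: E(K, 42) = 99; 236 ⊕ 99 = 143.
C[6]: E(K, 143) = 192; 54 ⊕ 192 = 246.

C[1] = 102, C[2] = 171, C[3] = 192, C[4] = 42, C[5] = 143, C[6] = 246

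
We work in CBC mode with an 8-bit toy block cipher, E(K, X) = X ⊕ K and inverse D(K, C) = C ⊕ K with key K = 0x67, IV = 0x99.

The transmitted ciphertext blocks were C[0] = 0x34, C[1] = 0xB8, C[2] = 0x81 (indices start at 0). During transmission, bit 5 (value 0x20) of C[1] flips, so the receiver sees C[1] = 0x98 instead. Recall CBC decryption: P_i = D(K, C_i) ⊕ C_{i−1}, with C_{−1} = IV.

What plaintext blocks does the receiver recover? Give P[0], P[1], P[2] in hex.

P[0] = 0xCA, P[1] = 0xCB, P[2] = 0x7E

Only C[1] changed, to 0x98. In CBC, a change in C_i garbles P_i and flips the same bit in P_{i+1}. Decrypting the received ciphertext:
P[0]: D(K, 0x34) = 0x53; 0x53 ⊕ 0x99 = 0xCA.
P[1]: D(K, 0x98) = 0xFF; 0xFF ⊕ 0x34 = 0xCB.
P[2]: D(K, 0x81) = 0xE6; 0xE6 ⊕ 0x98 = 0x7E.
Blocks that differ from the original plaintext: P[1], P[2].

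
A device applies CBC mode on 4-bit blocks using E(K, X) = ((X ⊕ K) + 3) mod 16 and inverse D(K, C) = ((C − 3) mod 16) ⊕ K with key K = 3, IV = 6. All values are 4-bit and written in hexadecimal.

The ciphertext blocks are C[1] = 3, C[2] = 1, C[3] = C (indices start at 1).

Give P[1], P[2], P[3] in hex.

P[1] = 5, P[2] = E, P[3] = B

CBC decryption: P_i = D(K, C_i) ⊕ C_{i−1}, with C_{0} = IV.
P[1]: D(K, 3) = 3; 3 ⊕ 6 = 5.
P[2]: D(K, 1) = D; D ⊕ 3 = E.
P[3]: D(K, C) = A; A ⊕ 1 = B.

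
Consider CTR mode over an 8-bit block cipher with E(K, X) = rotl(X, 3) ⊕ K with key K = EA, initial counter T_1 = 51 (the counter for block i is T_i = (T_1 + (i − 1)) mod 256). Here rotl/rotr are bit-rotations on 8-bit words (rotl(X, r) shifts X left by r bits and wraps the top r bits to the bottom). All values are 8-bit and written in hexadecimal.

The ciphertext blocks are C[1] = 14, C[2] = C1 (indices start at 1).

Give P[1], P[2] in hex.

P[1] = 74, P[2] = B9

CTR decryption: S_i = E(K, T_i) where T_i is the counter for block i; P_i = C_i ⊕ S_i.
P[1]: T = 51, S = E(K, T) = 60; 14 ⊕ 60 = 74.
P[2]: T = 52, S = E(K, T) = 78; C1 ⊕ 78 = B9.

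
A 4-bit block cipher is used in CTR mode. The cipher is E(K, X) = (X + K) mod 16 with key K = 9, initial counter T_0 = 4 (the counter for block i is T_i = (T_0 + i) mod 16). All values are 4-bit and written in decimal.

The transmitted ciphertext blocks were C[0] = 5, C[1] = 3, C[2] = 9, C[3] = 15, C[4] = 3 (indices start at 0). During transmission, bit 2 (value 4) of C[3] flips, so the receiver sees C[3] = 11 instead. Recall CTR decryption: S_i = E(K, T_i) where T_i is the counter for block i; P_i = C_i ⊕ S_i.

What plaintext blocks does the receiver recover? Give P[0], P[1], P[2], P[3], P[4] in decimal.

P[0] = 8, P[1] = 13, P[2] = 6, P[3] = 11, P[4] = 2

Only C[3] changed, to 11. In CTR, a change in C_i flips the same bit in P_i only; the keystream is unaffected. Decrypting the received ciphertext:
P[0]: T = 4, S = E(K, T) = 13; 5 ⊕ 13 = 8.
P[1]: T = 5, S = E(K, T) = 14; 3 ⊕ 14 = 13.
P[2]: T = 6, S = E(K, T) = 15; 9 ⊕ 15 = 6.
P[3]: T = 7, S = E(K, T) = 0; 11 ⊕ 0 = 11.
P[4]: T = 8, S = E(K, T) = 1; 3 ⊕ 1 = 2.
Blocks that differ from the original plaintext: P[3].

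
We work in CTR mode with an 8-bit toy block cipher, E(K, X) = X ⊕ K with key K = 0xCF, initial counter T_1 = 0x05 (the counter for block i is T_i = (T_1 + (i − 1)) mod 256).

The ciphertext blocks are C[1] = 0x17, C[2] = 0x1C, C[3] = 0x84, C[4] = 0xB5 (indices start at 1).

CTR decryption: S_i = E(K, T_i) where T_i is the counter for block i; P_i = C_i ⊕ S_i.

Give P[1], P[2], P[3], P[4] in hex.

P[1] = 0xDD, P[2] = 0xD5, P[3] = 0x4C, P[4] = 0x72

P[1]: T = 0x05, S = E(K, T) = 0xCA; 0x17 ⊕ 0xCA = 0xDD.
P[2]: T = 0x06, S = E(K, T) = 0xC9; 0x1C ⊕ 0xC9 = 0xD5.
P[3]: T = 0x07, S = E(K, T) = 0xC8; 0x84 ⊕ 0xC8 = 0x4C.
P[4]: T = 0x08, S = E(K, T) = 0xC7; 0xB5 ⊕ 0xC7 = 0x72.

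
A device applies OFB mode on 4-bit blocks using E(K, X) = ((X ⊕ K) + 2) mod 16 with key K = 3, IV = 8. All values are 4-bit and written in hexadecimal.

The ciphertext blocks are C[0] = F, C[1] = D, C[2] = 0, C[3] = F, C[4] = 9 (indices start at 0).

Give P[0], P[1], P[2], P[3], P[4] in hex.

OFB decryption: S_i = E(K, S_{i−1}) with S_{−1} = IV; P_i = C_i ⊕ S_i.
P[0]: S = E(K, 8) = D; F ⊕ D = 2.
P[1]: S = E(K, D) = 0; D ⊕ 0 = D.
P[2]: S = E(K, 0) = 5; 0 ⊕ 5 = 5.
P[3]: S = E(K, 5) = 8; F ⊕ 8 = 7.
P[4]: S = E(K, 8) = D; 9 ⊕ D = 4.

P[0] = 2, P[1] = D, P[2] = 5, P[3] = 7, P[4] = 4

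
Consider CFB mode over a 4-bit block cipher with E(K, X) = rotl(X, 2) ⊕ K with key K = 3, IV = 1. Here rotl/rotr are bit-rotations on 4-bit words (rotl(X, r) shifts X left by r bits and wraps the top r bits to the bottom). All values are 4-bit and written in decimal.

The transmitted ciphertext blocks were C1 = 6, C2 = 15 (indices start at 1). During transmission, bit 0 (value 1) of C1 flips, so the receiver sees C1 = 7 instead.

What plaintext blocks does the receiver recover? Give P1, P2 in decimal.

P1 = 0, P2 = 1

CFB decryption: P_i = C_i ⊕ E(K, C_{i−1}), with C_{0} = IV.
Only C1 changed, to 7. In CFB, a change in C_i flips the same bit in P_i and garbles P_{i+1}. Decrypting the received ciphertext:
P1: E(K, 1) = 7; 7 ⊕ 7 = 0.
P2: E(K, 7) = 14; 15 ⊕ 14 = 1.
Blocks that differ from the original plaintext: P1, P2.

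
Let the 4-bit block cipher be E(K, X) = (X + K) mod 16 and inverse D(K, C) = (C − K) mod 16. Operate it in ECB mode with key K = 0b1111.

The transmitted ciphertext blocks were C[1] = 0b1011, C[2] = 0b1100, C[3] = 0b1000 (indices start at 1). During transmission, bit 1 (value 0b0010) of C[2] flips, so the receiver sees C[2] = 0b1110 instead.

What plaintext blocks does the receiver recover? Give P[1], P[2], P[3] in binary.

P[1] = 0b1100, P[2] = 0b1111, P[3] = 0b1001

ECB decryption: P_i = D(K, C_i).
Only C[2] changed, to 0b1110. In ECB, a change in C_i affects only P_i. Decrypting the received ciphertext:
P[1]: D(K, 0b1011) = 0b1100.
P[2]: D(K, 0b1110) = 0b1111.
P[3]: D(K, 0b1000) = 0b1001.
Blocks that differ from the original plaintext: P[2].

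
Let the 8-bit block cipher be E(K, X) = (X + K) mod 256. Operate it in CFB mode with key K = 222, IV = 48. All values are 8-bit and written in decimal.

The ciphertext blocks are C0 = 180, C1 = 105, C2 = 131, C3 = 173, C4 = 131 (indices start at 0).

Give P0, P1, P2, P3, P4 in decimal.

CFB decryption: P_i = C_i ⊕ E(K, C_{i−1}), with C_{−1} = IV.
P0: E(K, 48) = 14; 180 ⊕ 14 = 186.
P1: E(K, 180) = 146; 105 ⊕ 146 = 251.
P2: E(K, 105) = 71; 131 ⊕ 71 = 196.
P3: E(K, 131) = 97; 173 ⊕ 97 = 204.
P4: E(K, 173) = 139; 131 ⊕ 139 = 8.

P0 = 186, P1 = 251, P2 = 196, P3 = 204, P4 = 8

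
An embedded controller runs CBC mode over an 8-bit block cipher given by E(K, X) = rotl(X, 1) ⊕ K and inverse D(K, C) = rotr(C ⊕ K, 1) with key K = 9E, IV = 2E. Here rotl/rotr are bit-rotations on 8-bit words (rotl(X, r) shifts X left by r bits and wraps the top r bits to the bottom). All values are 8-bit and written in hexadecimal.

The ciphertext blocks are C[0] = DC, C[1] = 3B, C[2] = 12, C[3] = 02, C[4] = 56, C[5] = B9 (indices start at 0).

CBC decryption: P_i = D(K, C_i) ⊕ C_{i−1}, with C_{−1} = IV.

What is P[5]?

P[5]: D(K, B9) = 93; 93 ⊕ 56 = C5.

P[5] = C5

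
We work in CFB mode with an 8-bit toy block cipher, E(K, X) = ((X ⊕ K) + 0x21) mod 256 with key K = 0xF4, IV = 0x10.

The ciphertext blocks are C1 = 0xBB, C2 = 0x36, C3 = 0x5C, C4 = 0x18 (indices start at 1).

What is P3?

CFB decryption: P_i = C_i ⊕ E(K, C_{i−1}), with C_{0} = IV.
P3: E(K, 0x36) = 0xE3; 0x5C ⊕ 0xE3 = 0xBF.

P3 = 0xBF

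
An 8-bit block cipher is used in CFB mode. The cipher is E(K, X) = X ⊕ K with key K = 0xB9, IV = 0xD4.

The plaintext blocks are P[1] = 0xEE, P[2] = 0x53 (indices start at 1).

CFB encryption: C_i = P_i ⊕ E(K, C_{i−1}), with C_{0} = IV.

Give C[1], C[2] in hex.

C[1] = 0x83, C[2] = 0x69

C[1]: E(K, 0xD4) = 0x6D; 0xEE ⊕ 0x6D = 0x83.
C[2]: E(K, 0x83) = 0x3A; 0x53 ⊕ 0x3A = 0x69.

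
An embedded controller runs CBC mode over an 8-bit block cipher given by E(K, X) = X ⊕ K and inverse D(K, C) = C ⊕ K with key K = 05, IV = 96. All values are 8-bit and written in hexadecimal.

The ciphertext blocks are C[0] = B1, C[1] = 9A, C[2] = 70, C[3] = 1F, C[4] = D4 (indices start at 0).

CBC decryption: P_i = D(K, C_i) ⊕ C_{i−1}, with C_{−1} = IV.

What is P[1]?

P[1] = 2E

P[1]: D(K, 9A) = 9F; 9F ⊕ B1 = 2E.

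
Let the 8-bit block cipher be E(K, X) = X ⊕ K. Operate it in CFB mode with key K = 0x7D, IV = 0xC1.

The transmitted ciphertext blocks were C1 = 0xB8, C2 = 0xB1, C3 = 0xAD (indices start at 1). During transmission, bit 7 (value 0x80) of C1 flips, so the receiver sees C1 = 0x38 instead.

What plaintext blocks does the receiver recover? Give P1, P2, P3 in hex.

P1 = 0x84, P2 = 0xF4, P3 = 0x61

CFB decryption: P_i = C_i ⊕ E(K, C_{i−1}), with C_{0} = IV.
Only C1 changed, to 0x38. In CFB, a change in C_i flips the same bit in P_i and garbles P_{i+1}. Decrypting the received ciphertext:
P1: E(K, 0xC1) = 0xBC; 0x38 ⊕ 0xBC = 0x84.
P2: E(K, 0x38) = 0x45; 0xB1 ⊕ 0x45 = 0xF4.
P3: E(K, 0xB1) = 0xCC; 0xAD ⊕ 0xCC = 0x61.
Blocks that differ from the original plaintext: P1, P2.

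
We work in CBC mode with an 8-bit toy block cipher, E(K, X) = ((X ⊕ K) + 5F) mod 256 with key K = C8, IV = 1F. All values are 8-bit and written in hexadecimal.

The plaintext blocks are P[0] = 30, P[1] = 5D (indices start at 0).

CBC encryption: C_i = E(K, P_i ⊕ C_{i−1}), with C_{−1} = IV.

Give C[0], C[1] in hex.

C[0] = 46, C[1] = 32

C[0]: P[0] ⊕ 1F = 2F; E(K, 2F) = 46.
C[1]: P[1] ⊕ 46 = 1B; E(K, 1B) = 32.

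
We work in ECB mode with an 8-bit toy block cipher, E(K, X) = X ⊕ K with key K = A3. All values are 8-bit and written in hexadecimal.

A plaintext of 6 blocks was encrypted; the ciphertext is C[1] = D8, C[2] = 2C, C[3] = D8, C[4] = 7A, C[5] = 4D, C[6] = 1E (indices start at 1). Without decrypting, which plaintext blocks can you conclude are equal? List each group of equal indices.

ECB encrypts each block independently with the same key, so equal ciphertext blocks imply equal plaintext blocks.
C[1] = C[3] = D8, so P[1] = P[3].

P[1] = P[3]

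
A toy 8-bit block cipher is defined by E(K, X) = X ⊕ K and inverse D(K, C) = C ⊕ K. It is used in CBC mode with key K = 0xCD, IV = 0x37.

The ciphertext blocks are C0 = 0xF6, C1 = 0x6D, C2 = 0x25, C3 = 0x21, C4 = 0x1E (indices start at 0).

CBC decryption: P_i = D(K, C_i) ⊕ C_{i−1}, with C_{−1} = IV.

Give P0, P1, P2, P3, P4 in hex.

P0: D(K, 0xF6) = 0x3B; 0x3B ⊕ 0x37 = 0x0C.
P1: D(K, 0x6D) = 0xA0; 0xA0 ⊕ 0xF6 = 0x56.
P2: D(K, 0x25) = 0xE8; 0xE8 ⊕ 0x6D = 0x85.
P3: D(K, 0x21) = 0xEC; 0xEC ⊕ 0x25 = 0xC9.
P4: D(K, 0x1E) = 0xD3; 0xD3 ⊕ 0x21 = 0xF2.

P0 = 0x0C, P1 = 0x56, P2 = 0x85, P3 = 0xC9, P4 = 0xF2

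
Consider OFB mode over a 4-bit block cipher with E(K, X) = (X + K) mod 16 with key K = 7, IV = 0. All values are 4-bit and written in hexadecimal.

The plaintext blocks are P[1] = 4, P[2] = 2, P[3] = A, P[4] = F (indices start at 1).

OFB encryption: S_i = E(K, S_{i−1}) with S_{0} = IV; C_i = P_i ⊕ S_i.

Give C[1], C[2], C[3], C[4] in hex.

C[1]: S = E(K, 0) = 7; 4 ⊕ 7 = 3.
C[2]: S = E(K, 7) = E; 2 ⊕ E = C.
C[3]: S = E(K, E) = 5; A ⊕ 5 = F.
C[4]: S = E(K, 5) = C; F ⊕ C = 3.

C[1] = 3, C[2] = C, C[3] = F, C[4] = 3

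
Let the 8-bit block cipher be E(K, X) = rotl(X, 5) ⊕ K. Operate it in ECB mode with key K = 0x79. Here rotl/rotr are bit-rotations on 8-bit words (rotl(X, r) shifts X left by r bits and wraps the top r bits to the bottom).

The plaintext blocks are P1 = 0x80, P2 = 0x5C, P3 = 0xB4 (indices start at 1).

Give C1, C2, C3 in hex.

ECB encryption: C_i = E(K, P_i).
C1: E(K, 0x80) = 0x69.
C2: E(K, 0x5C) = 0xF2.
C3: E(K, 0xB4) = 0xEF.

C1 = 0x69, C2 = 0xF2, C3 = 0xEF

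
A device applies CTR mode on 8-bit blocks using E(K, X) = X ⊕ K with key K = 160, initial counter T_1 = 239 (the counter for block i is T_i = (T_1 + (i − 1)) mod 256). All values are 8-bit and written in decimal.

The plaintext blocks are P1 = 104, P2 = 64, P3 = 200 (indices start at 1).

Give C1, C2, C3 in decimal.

CTR encryption: S_i = E(K, T_i) where T_i is the counter for block i; C_i = P_i ⊕ S_i.
C1: T = 239, S = E(K, T) = 79; 104 ⊕ 79 = 39.
C2: T = 240, S = E(K, T) = 80; 64 ⊕ 80 = 16.
C3: T = 241, S = E(K, T) = 81; 200 ⊕ 81 = 153.

C1 = 39, C2 = 16, C3 = 153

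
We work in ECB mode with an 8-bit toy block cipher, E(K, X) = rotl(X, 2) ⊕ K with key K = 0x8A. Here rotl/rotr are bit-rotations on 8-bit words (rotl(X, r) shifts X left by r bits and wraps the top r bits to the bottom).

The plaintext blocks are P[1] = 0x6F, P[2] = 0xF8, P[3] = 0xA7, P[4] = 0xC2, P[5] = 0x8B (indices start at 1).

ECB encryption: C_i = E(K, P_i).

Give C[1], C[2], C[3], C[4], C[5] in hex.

C[1]: E(K, 0x6F) = 0x37.
C[2]: E(K, 0xF8) = 0x69.
C[3]: E(K, 0xA7) = 0x14.
C[4]: E(K, 0xC2) = 0x81.
C[5]: E(K, 0x8B) = 0xA4.

C[1] = 0x37, C[2] = 0x69, C[3] = 0x14, C[4] = 0x81, C[5] = 0xA4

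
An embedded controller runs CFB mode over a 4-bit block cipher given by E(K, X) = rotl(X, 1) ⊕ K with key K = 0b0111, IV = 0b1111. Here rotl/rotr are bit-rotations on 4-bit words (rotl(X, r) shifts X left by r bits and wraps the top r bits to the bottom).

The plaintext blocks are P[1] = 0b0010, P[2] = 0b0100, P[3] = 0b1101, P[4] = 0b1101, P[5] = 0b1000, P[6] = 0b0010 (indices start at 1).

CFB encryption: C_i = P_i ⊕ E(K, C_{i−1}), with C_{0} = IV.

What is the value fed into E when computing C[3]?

0b0110

C[1]: E(K, 0b1111) = 0b1000; 0b0010 ⊕ 0b1000 = 0b1010.
C[2]: E(K, 0b1010) = 0b0010; 0b0100 ⊕ 0b0010 = 0b0110.
C[3]: E(K, 0b0110) = 0b1011; 0b1101 ⊕ 0b1011 = 0b0110.
So the input to E for block [3] is 0b0110.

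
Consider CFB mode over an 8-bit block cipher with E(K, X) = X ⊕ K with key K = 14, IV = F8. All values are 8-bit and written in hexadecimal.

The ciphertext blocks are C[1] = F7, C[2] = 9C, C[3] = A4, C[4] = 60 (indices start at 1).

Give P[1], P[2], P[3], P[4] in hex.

CFB decryption: P_i = C_i ⊕ E(K, C_{i−1}), with C_{0} = IV.
P[1]: E(K, F8) = EC; F7 ⊕ EC = 1B.
P[2]: E(K, F7) = E3; 9C ⊕ E3 = 7F.
P[3]: E(K, 9C) = 88; A4 ⊕ 88 = 2C.
P[4]: E(K, A4) = B0; 60 ⊕ B0 = D0.

P[1] = 1B, P[2] = 7F, P[3] = 2C, P[4] = D0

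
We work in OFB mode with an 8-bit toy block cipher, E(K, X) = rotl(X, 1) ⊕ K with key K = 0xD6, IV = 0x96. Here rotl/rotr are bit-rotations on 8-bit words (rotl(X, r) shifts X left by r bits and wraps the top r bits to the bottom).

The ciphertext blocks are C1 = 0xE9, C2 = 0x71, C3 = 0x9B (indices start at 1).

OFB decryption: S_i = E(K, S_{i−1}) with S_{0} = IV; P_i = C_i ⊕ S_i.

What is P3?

P1: S = E(K, 0x96) = 0xFB; 0xE9 ⊕ 0xFB = 0x12.
P2: S = E(K, 0xFB) = 0x21; 0x71 ⊕ 0x21 = 0x50.
P3: S = E(K, 0x21) = 0x94; 0x9B ⊕ 0x94 = 0x0F.

P3 = 0x0F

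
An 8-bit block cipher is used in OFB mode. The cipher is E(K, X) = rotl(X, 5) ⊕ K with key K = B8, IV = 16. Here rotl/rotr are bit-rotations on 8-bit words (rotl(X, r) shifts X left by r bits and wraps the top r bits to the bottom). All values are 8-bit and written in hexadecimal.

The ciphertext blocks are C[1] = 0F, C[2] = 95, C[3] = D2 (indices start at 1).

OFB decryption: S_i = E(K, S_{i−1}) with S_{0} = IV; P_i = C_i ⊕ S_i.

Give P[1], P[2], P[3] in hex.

P[1] = 75, P[2] = 62, P[3] = 94

P[1]: S = E(K, 16) = 7A; 0F ⊕ 7A = 75.
P[2]: S = E(K, 7A) = F7; 95 ⊕ F7 = 62.
P[3]: S = E(K, F7) = 46; D2 ⊕ 46 = 94.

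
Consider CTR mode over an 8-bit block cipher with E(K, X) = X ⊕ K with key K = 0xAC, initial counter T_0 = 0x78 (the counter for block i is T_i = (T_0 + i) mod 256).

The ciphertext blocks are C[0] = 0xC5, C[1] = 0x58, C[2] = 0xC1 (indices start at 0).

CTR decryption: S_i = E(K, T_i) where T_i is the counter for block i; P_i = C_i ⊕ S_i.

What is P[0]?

P[0] = 0x11

P[0]: T = 0x78, S = E(K, T) = 0xD4; 0xC5 ⊕ 0xD4 = 0x11.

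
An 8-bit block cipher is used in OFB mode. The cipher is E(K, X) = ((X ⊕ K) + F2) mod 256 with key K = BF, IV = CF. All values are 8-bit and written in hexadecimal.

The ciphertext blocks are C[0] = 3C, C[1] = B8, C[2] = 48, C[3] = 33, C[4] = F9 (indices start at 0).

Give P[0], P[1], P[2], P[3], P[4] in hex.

OFB decryption: S_i = E(K, S_{i−1}) with S_{−1} = IV; P_i = C_i ⊕ S_i.
P[0]: S = E(K, CF) = 62; 3C ⊕ 62 = 5E.
P[1]: S = E(K, 62) = CF; B8 ⊕ CF = 77.
P[2]: S = E(K, CF) = 62; 48 ⊕ 62 = 2A.
P[3]: S = E(K, 62) = CF; 33 ⊕ CF = FC.
P[4]: S = E(K, CF) = 62; F9 ⊕ 62 = 9B.

P[0] = 5E, P[1] = 77, P[2] = 2A, P[3] = FC, P[4] = 9B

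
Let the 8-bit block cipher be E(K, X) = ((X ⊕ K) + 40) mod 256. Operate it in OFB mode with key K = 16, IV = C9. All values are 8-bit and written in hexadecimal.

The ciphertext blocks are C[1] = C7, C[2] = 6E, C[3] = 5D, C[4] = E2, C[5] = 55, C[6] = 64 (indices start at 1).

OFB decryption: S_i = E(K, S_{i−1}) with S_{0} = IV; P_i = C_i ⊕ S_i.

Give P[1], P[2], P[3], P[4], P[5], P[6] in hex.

P[1] = D8, P[2] = 27, P[3] = C2, P[4] = 2B, P[5] = 4A, P[6] = 2D

P[1]: S = E(K, C9) = 1F; C7 ⊕ 1F = D8.
P[2]: S = E(K, 1F) = 49; 6E ⊕ 49 = 27.
P[3]: S = E(K, 49) = 9F; 5D ⊕ 9F = C2.
P[4]: S = E(K, 9F) = C9; E2 ⊕ C9 = 2B.
P[5]: S = E(K, C9) = 1F; 55 ⊕ 1F = 4A.
P[6]: S = E(K, 1F) = 49; 64 ⊕ 49 = 2D.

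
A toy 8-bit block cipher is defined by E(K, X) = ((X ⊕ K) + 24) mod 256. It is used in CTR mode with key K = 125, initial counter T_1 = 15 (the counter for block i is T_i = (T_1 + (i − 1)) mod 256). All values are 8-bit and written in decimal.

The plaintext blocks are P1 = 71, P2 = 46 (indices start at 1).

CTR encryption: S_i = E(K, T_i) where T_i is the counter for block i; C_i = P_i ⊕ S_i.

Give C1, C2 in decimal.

C1: T = 15, S = E(K, T) = 138; 71 ⊕ 138 = 205.
C2: T = 16, S = E(K, T) = 133; 46 ⊕ 133 = 171.

C1 = 205, C2 = 171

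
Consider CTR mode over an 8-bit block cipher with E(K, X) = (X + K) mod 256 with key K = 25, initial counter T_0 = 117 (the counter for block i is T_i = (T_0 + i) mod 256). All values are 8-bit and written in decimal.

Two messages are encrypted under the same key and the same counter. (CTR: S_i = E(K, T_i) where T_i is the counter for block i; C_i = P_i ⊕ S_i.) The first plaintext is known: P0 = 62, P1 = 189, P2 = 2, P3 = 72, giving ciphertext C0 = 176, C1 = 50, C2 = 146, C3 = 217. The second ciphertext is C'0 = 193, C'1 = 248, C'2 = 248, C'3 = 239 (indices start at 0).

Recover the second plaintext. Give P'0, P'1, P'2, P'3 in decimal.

In CTR with a reused counter, both messages share the same keystream S_i, so C_i ⊕ C'_i = P_i ⊕ P'_i and thus P'_i = P_i ⊕ C_i ⊕ C'_i.
P'0: 62 ⊕ 176 ⊕ 193 = 79.
P'1: 189 ⊕ 50 ⊕ 248 = 119.
P'2: 2 ⊕ 146 ⊕ 248 = 104.
P'3: 72 ⊕ 217 ⊕ 239 = 126.

P'0 = 79, P'1 = 119, P'2 = 104, P'3 = 126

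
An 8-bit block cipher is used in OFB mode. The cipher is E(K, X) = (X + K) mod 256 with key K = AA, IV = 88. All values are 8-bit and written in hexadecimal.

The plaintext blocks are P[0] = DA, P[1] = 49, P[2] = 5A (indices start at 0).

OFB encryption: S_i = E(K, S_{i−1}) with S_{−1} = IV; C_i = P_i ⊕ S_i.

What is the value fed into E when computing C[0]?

C[0]: S = E(K, 88) = 32; DA ⊕ 32 = E8.
So the input to E for block [0] is 88.

88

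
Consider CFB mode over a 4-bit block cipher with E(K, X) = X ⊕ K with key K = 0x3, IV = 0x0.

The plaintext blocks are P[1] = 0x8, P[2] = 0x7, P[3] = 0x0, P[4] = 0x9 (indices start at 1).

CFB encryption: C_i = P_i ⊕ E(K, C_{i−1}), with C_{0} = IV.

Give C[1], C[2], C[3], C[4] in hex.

C[1]: E(K, 0x0) = 0x3; 0x8 ⊕ 0x3 = 0xB.
C[2]: E(K, 0xB) = 0x8; 0x7 ⊕ 0x8 = 0xF.
C[3]: E(K, 0xF) = 0xC; 0x0 ⊕ 0xC = 0xC.
C[4]: E(K, 0xC) = 0xF; 0x9 ⊕ 0xF = 0x6.

C[1] = 0xB, C[2] = 0xF, C[3] = 0xC, C[4] = 0x6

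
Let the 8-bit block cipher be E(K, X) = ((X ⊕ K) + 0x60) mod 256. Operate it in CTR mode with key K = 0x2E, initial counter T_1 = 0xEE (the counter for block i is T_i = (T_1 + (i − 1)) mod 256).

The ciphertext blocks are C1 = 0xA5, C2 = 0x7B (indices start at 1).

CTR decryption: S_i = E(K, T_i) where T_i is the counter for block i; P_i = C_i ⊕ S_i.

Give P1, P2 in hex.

P1: T = 0xEE, S = E(K, T) = 0x20; 0xA5 ⊕ 0x20 = 0x85.
P2: T = 0xEF, S = E(K, T) = 0x21; 0x7B ⊕ 0x21 = 0x5A.

P1 = 0x85, P2 = 0x5A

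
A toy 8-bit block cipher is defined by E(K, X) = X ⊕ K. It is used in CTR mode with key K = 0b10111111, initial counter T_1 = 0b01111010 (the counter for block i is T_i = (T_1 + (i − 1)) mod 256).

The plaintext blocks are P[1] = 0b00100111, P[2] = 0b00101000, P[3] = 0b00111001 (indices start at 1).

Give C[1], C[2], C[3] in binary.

C[1] = 0b11100010, C[2] = 0b11101100, C[3] = 0b11111010

CTR encryption: S_i = E(K, T_i) where T_i is the counter for block i; C_i = P_i ⊕ S_i.
C[1]: T = 0b01111010, S = E(K, T) = 0b11000101; 0b00100111 ⊕ 0b11000101 = 0b11100010.
C[2]: T = 0b01111011, S = E(K, T) = 0b11000100; 0b00101000 ⊕ 0b11000100 = 0b11101100.
C[3]: T = 0b01111100, S = E(K, T) = 0b11000011; 0b00111001 ⊕ 0b11000011 = 0b11111010.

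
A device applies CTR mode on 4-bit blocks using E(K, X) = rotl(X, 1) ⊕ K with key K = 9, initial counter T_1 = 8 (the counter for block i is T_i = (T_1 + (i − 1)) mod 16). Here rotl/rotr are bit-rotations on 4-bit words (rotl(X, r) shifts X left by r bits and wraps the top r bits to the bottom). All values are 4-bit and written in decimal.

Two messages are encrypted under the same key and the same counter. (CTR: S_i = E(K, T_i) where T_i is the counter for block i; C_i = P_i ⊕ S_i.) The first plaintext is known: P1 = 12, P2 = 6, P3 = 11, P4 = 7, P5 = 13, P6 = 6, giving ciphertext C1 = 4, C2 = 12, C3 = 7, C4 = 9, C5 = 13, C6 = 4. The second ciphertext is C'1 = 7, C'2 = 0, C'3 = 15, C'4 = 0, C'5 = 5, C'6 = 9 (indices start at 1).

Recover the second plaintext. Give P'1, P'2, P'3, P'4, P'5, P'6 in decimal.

P'1 = 15, P'2 = 10, P'3 = 3, P'4 = 14, P'5 = 5, P'6 = 11

In CTR with a reused counter, both messages share the same keystream S_i, so C_i ⊕ C'_i = P_i ⊕ P'_i and thus P'_i = P_i ⊕ C_i ⊕ C'_i.
P'1: 12 ⊕ 4 ⊕ 7 = 15.
P'2: 6 ⊕ 12 ⊕ 0 = 10.
P'3: 11 ⊕ 7 ⊕ 15 = 3.
P'4: 7 ⊕ 9 ⊕ 0 = 14.
P'5: 13 ⊕ 13 ⊕ 5 = 5.
P'6: 6 ⊕ 4 ⊕ 9 = 11.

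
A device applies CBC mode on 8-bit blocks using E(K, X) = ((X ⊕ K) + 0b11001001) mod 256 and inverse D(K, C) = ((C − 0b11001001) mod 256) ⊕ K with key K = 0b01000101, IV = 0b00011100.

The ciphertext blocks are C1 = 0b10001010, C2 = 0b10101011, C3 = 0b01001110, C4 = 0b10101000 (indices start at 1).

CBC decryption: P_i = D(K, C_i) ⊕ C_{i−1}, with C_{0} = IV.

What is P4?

P4 = 0b11010100

P4: D(K, 0b10101000) = 0b10011010; 0b10011010 ⊕ 0b01001110 = 0b11010100.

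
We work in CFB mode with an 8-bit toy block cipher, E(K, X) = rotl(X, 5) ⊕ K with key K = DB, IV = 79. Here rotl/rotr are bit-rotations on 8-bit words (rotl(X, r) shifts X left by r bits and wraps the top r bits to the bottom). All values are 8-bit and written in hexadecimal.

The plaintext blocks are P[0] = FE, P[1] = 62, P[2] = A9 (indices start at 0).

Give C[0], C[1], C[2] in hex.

C[0] = 0A, C[1] = F8, C[2] = 6D

CFB encryption: C_i = P_i ⊕ E(K, C_{i−1}), with C_{−1} = IV.
C[0]: E(K, 79) = F4; FE ⊕ F4 = 0A.
C[1]: E(K, 0A) = 9A; 62 ⊕ 9A = F8.
C[2]: E(K, F8) = C4; A9 ⊕ C4 = 6D.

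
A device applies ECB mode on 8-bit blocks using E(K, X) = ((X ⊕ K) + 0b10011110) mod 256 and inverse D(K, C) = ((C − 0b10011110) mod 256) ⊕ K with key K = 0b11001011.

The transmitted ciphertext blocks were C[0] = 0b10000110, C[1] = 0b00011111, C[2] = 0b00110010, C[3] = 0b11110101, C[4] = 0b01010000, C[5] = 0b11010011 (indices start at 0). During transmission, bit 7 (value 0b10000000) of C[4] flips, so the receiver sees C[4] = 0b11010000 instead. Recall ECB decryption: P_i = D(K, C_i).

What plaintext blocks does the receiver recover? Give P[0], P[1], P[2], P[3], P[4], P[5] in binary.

P[0] = 0b00100011, P[1] = 0b01001010, P[2] = 0b01011111, P[3] = 0b10011100, P[4] = 0b11111001, P[5] = 0b11111110

Only C[4] changed, to 0b11010000. In ECB, a change in C_i affects only P_i. Decrypting the received ciphertext:
P[0]: D(K, 0b10000110) = 0b00100011.
P[1]: D(K, 0b00011111) = 0b01001010.
P[2]: D(K, 0b00110010) = 0b01011111.
P[3]: D(K, 0b11110101) = 0b10011100.
P[4]: D(K, 0b11010000) = 0b11111001.
P[5]: D(K, 0b11010011) = 0b11111110.
Blocks that differ from the original plaintext: P[4].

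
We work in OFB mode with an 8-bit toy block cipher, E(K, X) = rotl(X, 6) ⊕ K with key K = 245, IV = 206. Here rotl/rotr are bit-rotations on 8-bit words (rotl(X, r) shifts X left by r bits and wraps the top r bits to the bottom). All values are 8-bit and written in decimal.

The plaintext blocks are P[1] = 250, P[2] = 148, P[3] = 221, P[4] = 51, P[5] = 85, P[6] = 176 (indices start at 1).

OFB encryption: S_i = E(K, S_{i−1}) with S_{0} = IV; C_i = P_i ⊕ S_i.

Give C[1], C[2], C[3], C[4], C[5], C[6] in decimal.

C[1]: S = E(K, 206) = 70; 250 ⊕ 70 = 188.
C[2]: S = E(K, 70) = 100; 148 ⊕ 100 = 240.
C[3]: S = E(K, 100) = 236; 221 ⊕ 236 = 49.
C[4]: S = E(K, 236) = 206; 51 ⊕ 206 = 253.
C[5]: S = E(K, 206) = 70; 85 ⊕ 70 = 19.
C[6]: S = E(K, 70) = 100; 176 ⊕ 100 = 212.

C[1] = 188, C[2] = 240, C[3] = 49, C[4] = 253, C[5] = 19, C[6] = 212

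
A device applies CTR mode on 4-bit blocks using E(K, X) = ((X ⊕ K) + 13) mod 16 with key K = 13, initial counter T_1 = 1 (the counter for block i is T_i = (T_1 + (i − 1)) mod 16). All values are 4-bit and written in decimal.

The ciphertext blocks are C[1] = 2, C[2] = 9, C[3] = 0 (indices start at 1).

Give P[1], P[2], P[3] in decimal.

CTR decryption: S_i = E(K, T_i) where T_i is the counter for block i; P_i = C_i ⊕ S_i.
P[1]: T = 1, S = E(K, T) = 9; 2 ⊕ 9 = 11.
P[2]: T = 2, S = E(K, T) = 12; 9 ⊕ 12 = 5.
P[3]: T = 3, S = E(K, T) = 11; 0 ⊕ 11 = 11.

P[1] = 11, P[2] = 5, P[3] = 11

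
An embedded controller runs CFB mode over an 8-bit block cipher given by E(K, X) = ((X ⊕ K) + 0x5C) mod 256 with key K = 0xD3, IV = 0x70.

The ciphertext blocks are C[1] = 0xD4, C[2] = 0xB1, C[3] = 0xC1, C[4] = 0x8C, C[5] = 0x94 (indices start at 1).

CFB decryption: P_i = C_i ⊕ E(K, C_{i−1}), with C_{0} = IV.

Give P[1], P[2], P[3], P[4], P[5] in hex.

P[1]: E(K, 0x70) = 0xFF; 0xD4 ⊕ 0xFF = 0x2B.
P[2]: E(K, 0xD4) = 0x63; 0xB1 ⊕ 0x63 = 0xD2.
P[3]: E(K, 0xB1) = 0xBE; 0xC1 ⊕ 0xBE = 0x7F.
P[4]: E(K, 0xC1) = 0x6E; 0x8C ⊕ 0x6E = 0xE2.
P[5]: E(K, 0x8C) = 0xBB; 0x94 ⊕ 0xBB = 0x2F.

P[1] = 0x2B, P[2] = 0xD2, P[3] = 0x7F, P[4] = 0xE2, P[5] = 0x2F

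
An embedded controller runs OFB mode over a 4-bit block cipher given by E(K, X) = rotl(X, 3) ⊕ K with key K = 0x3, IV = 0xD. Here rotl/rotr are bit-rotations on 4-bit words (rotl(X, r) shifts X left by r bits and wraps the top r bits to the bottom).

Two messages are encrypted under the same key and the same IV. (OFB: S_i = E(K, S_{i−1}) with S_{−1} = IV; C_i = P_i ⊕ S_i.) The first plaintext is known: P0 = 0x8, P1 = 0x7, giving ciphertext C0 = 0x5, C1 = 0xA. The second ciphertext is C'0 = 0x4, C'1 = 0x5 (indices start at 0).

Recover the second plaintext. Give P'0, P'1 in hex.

P'0 = 0x9, P'1 = 0x8

In OFB with a reused IV, both messages share the same keystream S_i, so C_i ⊕ C'_i = P_i ⊕ P'_i and thus P'_i = P_i ⊕ C_i ⊕ C'_i.
P'0: 0x8 ⊕ 0x5 ⊕ 0x4 = 0x9.
P'1: 0x7 ⊕ 0xA ⊕ 0x5 = 0x8.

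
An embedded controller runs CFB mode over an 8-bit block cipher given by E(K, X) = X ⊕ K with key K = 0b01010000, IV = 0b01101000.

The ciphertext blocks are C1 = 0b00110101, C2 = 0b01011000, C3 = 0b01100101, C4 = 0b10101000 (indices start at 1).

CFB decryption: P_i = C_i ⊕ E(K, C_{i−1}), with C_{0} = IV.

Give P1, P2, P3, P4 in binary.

P1 = 0b00001101, P2 = 0b00111101, P3 = 0b01101101, P4 = 0b10011101

P1: E(K, 0b01101000) = 0b00111000; 0b00110101 ⊕ 0b00111000 = 0b00001101.
P2: E(K, 0b00110101) = 0b01100101; 0b01011000 ⊕ 0b01100101 = 0b00111101.
P3: E(K, 0b01011000) = 0b00001000; 0b01100101 ⊕ 0b00001000 = 0b01101101.
P4: E(K, 0b01100101) = 0b00110101; 0b10101000 ⊕ 0b00110101 = 0b10011101.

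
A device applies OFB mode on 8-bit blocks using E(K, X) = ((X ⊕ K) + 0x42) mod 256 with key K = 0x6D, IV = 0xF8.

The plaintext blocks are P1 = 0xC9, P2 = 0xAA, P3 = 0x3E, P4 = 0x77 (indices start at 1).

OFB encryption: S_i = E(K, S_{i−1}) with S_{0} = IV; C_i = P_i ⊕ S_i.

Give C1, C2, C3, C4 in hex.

C1: S = E(K, 0xF8) = 0xD7; 0xC9 ⊕ 0xD7 = 0x1E.
C2: S = E(K, 0xD7) = 0xFC; 0xAA ⊕ 0xFC = 0x56.
C3: S = E(K, 0xFC) = 0xD3; 0x3E ⊕ 0xD3 = 0xED.
C4: S = E(K, 0xD3) = 0x00; 0x77 ⊕ 0x00 = 0x77.

C1 = 0x1E, C2 = 0x56, C3 = 0xED, C4 = 0x77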